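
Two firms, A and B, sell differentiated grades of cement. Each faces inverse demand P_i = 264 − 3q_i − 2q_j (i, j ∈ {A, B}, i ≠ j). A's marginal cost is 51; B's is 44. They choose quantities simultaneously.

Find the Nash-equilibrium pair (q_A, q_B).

Firm A's profit: π = q_A(264 − 3q_A − 2q_B) − 51q_A.
∂π/∂q_A = 213 − 6q_A − 2q_B = 0 ⇒ q_A = 35.5 − (1/3)q_B.
Similarly q_B = 110/3 − (1/3)q_A.
Solving the two reaction functions simultaneously: (1 − (−1/3)(−1/3))q_A = 35.5 − (1/3)·(110/3), so (8/9)q_A = 419/18 and q_A = 26.1875.
Then q_B = 110/3 − (1/3)·26.1875 = 27.9375.

26.1875, 27.9375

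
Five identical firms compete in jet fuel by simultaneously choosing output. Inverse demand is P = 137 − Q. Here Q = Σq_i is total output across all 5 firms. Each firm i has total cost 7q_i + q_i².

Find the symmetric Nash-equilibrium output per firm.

A representative firm's profit is π_i = q_i(137 − Q) − 7q_i − q_i², with Q = q_i + Σ_{j≠i} q_j.
First-order condition: 130 − 4q_i − Σ_{j≠i} q_j = 0.
Imposing symmetry (q_j = q for all j) turns Σ_{j≠i} q_j into 4q, so 130 = 8q and q = 16.25.

16.25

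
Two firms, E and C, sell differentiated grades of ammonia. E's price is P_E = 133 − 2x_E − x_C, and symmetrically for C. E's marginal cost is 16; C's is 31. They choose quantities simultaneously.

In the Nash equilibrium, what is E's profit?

1190.72

Firm E's profit: π = x_E(133 − 2x_E − x_C) − 16x_E.
∂π/∂x_E = 117 − 4x_E − x_C = 0 ⇒ x_E = 29.25 − 0.25x_C.
Similarly x_C = 25.5 − 0.25x_E.
Plugging x_C into E's best response: x_E = 29.25 − 0.25(25.5 − 0.25x_E) ⇒ 0.9375x_E = 22.875, so x_E = 24.4.
Then x_C = 25.5 − 0.25·24.4 = 19.4.
P_E = 133 − 2·24.4 − 19.4 = 64.8.
Profit = (64.8 − 16)·24.4 = 1190.72.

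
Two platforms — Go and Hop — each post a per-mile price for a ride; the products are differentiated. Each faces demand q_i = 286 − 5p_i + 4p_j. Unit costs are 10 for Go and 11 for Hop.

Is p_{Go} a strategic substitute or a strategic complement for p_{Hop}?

strategic complements

Go's profit: π = (p_{Go} − 10)(286 − 5p_{Go} + 4p_{Hop}).
∂π/∂p_{Go} = 336 − 10p_{Go} + 4p_{Hop} = 0 ⇒ p_{Go} = 33.6 + 0.4p_{Hop}.
The best-response slope dp_{Go}/dp_{Hop} = 0.4 > 0: the reaction function is upward-sloping, so the choices are strategic complements.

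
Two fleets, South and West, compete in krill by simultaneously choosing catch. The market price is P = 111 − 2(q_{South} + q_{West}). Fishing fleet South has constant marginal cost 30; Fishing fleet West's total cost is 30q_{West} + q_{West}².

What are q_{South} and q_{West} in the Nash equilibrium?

Fishing fleet South's profit: π = q_{South}(111 − 2(q_{South} + q_{West})) − 30q_{South}.
∂π/∂q_{South} = 81 − 4q_{South} − 2q_{West} = 0, so q_{South} = 20.25 − 0.5q_{West}.
For West: ∂π/∂q_{West} = 81 − 6q_{West} − 2q_{South} = 0 ⇒ q_{West} = 13.5 − (1/3)q_{South}.
Plugging q_{West} into South's best response: q_{South} = 20.25 − 0.5(13.5 − (1/3)q_{South}) ⇒ (5/6)q_{South} = 13.5, so q_{South} = 16.2.
Then q_{West} = 13.5 − (1/3)·16.2 = 8.1.

16.2, 8.1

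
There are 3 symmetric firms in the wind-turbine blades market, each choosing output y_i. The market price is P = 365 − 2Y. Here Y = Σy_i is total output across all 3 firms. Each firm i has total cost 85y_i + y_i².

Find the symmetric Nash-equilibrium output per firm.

28

A representative firm's profit is π_i = y_i(365 − 2Y) − 85y_i − y_i², with Y = y_i + Σ_{j≠i} y_j.
First-order condition: 280 − 6y_i − 2Σ_{j≠i} y_j = 0.
With identical firms, set every y_j = y: then 280 − 6y − 4y = 0, i.e. y = 280/10 = 28.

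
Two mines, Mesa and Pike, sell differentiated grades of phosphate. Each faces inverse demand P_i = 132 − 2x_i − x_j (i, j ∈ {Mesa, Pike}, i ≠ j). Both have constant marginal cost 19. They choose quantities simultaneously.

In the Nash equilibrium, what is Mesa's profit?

Mine Mesa's profit: π = x_{Mesa}(132 − 2x_{Mesa} − x_{Pike}) − 19x_{Mesa}.
∂π/∂x_{Mesa} = 113 − 4x_{Mesa} − x_{Pike} = 0 ⇒ x_{Mesa} = 28.25 − 0.25x_{Pike}.
By symmetry x_{Pike} = x_{Mesa}; substituting into the reaction function, 1.25x_{Mesa} = 28.25 and x_{Mesa} = 22.6.
P_{Mesa} = 132 − 2·22.6 − 22.6 = 64.2.
Profit = (64.2 − 19)·22.6 = 1021.52.

1021.52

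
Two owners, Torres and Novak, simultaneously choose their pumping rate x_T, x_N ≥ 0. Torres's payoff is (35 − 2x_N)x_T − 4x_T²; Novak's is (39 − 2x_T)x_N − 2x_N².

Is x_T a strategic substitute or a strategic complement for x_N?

Expanding Torres's payoff: 35x_T − 2x_Nx_T − 4x_T².
∂π/∂x_T = 35 − 2x_N − 8x_T = 0, so x_T = 4.375 − 0.25x_N.
The best-response slope dx_T/dx_N = −0.25 < 0: the reaction function is downward-sloping, so the choices are strategic substitutes.

strategic substitutes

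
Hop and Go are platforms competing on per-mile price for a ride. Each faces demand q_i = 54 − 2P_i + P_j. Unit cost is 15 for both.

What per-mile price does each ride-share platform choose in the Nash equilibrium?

Hop's profit: π = (P_{Hop} − 15)(54 − 2P_{Hop} + P_{Go}).
∂π/∂P_{Hop} = 84 − 4P_{Hop} + P_{Go} = 0 ⇒ P_{Hop} = 21 + 0.25P_{Go}.
By symmetry P_{Go} = P_{Hop}; substituting into the reaction function, 0.75P_{Hop} = 21 and P_{Hop} = 28.

28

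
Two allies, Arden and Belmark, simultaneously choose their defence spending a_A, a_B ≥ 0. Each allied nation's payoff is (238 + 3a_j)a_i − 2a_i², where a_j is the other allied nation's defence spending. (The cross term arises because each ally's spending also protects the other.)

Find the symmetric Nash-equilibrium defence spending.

Arden's payoff is (238 + 3a_B)a_A − 2a_A².
∂π/∂a_A = 238 + 3a_B − 4a_A = 0, so a_A = 59.5 + 0.75a_B.
The game is symmetric, so in equilibrium a_B = a_A: the reaction function gives 0.25a_A = 59.5, hence a_A = 238.

238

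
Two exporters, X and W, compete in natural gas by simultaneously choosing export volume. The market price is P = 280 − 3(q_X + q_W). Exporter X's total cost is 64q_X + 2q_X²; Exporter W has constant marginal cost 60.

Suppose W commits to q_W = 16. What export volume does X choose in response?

16.8

Exporter X's profit: π = q_X(280 − 3(q_X + q_W)) − 64q_X − 2q_X².
∂π/∂q_X = 216 − 10q_X − 3q_W = 0, so q_X = 21.6 − 0.3q_W.
At q_W = 16: q_X = 21.6 − 0.3·16 = 16.8.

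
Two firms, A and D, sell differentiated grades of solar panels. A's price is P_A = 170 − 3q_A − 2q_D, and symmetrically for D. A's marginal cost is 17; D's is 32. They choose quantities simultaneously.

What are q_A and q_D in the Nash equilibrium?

20.0625, 16.3125

Firm A's profit: π = q_A(170 − 3q_A − 2q_D) − 17q_A.
∂π/∂q_A = 153 − 6q_A − 2q_D = 0 ⇒ q_A = 25.5 − (1/3)q_D.
Similarly q_D = 23 − (1/3)q_A.
Solving the two reaction functions simultaneously: (1 − (−1/3)(−1/3))q_A = 25.5 − (1/3)·23, so (8/9)q_A = 107/6 and q_A = 20.0625.
Then q_D = 23 − (1/3)·20.0625 = 16.3125.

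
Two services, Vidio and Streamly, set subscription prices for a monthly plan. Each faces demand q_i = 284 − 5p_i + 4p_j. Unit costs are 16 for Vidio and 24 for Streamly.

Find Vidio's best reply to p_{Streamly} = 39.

52

Vidio's profit: π = (p_{Vidio} − 16)(284 − 5p_{Vidio} + 4p_{Streamly}).
∂π/∂p_{Vidio} = 364 − 10p_{Vidio} + 4p_{Streamly} = 0 ⇒ p_{Vidio} = 36.4 + 0.4p_{Streamly}.
At p_{Streamly} = 39: p_{Vidio} = 36.4 + 0.4·39 = 52.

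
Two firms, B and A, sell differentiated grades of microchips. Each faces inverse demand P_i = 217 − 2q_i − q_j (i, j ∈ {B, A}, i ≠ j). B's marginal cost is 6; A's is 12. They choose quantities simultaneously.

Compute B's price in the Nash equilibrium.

Firm B's profit: π = q_B(217 − 2q_B − q_A) − 6q_B.
∂π/∂q_B = 211 − 4q_B − q_A = 0 ⇒ q_B = 52.75 − 0.25q_A.
Similarly q_A = 51.25 − 0.25q_B.
Substituting the second reaction function into the first: q_B = 52.75 − 0.25(51.25 − 0.25q_B), which gives 0.9375q_B = 39.9375 ⇒ q_B = 42.6.
Then q_A = 51.25 − 0.25·42.6 = 40.6.
P_B = 217 − 2·42.6 − 40.6 = 91.2.

91.2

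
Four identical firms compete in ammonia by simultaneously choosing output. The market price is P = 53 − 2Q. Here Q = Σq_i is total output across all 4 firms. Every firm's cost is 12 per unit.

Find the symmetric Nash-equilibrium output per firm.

A representative firm's profit is π_i = q_i(53 − 2Q) − 12q_i, with Q = q_i + Σ_{j≠i} q_j.
First-order condition: 41 − 4q_i − 2Σ_{j≠i} q_j = 0.
With identical firms, set every q_j = q: then 41 − 4q − 6q = 0, i.e. q = 41/10 = 4.1.

4.1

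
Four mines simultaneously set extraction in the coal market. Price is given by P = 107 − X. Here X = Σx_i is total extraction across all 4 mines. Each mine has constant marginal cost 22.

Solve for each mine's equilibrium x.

17

A representative mine's profit is π_i = x_i(107 − X) − 22x_i, with X = x_i + Σ_{j≠i} x_j.
First-order condition: 85 − 2x_i − Σ_{j≠i} x_j = 0.
In a symmetric equilibrium every mine chooses the same x, so Σ_{j≠i} x_j = 3x. The condition becomes 85 − 5x = 0, giving x = 85/5 = 17.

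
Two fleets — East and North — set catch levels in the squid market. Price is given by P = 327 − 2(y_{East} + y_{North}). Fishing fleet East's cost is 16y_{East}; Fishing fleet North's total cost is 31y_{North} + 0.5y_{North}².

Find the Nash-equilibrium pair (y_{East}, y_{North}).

60.1875, 35.125

Fishing fleet East's profit: π = y_{East}(327 − 2(y_{East} + y_{North})) − 16y_{East}.
∂π/∂y_{East} = 311 − 4y_{East} − 2y_{North} = 0, so y_{East} = 77.75 − 0.5y_{North}.
For North: ∂π/∂y_{North} = 296 − 5y_{North} − 2y_{East} = 0 ⇒ y_{North} = 59.2 − 0.4y_{East}.
Substituting the second reaction function into the first: y_{East} = 77.75 − 0.5(59.2 − 0.4y_{East}), which gives 0.8y_{East} = 48.15 ⇒ y_{East} = 60.1875.
Then y_{North} = 59.2 − 0.4·60.1875 = 35.125.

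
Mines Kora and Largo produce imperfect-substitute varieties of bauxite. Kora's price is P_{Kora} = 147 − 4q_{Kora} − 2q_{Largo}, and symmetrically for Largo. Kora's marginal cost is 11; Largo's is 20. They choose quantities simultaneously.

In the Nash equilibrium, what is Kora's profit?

772.84

Mine Kora's profit: π = q_{Kora}(147 − 4q_{Kora} − 2q_{Largo}) − 11q_{Kora}.
∂π/∂q_{Kora} = 136 − 8q_{Kora} − 2q_{Largo} = 0 ⇒ q_{Kora} = 17 − 0.25q_{Largo}.
Similarly q_{Largo} = 15.875 − 0.25q_{Kora}.
Substituting the second reaction function into the first: q_{Kora} = 17 − 0.25(15.875 − 0.25q_{Kora}), which gives 0.9375q_{Kora} = 417/32 ⇒ q_{Kora} = 13.9.
Then q_{Largo} = 15.875 − 0.25·13.9 = 12.4.
P_{Kora} = 147 − 4·13.9 − 2·12.4 = 66.6.
Profit = (66.6 − 11)·13.9 = 772.84.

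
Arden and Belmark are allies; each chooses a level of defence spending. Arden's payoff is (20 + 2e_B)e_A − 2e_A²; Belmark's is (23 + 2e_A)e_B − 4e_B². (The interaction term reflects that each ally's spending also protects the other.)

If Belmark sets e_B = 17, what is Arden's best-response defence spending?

Expanding Arden's payoff: 20e_A + 2e_Be_A − 2e_A².
∂π/∂e_A = 20 + 2e_B − 4e_A = 0, so e_A = 5 + 0.5e_B.
At e_B = 17: e_A = 5 + 0.5·17 = 13.5.

13.5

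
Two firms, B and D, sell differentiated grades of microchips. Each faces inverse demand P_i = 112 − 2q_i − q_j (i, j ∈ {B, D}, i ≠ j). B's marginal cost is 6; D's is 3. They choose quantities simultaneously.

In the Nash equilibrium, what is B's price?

48

Firm B's profit: π = q_B(112 − 2q_B − q_D) − 6q_B.
∂π/∂q_B = 106 − 4q_B − q_D = 0 ⇒ q_B = 26.5 − 0.25q_D.
Similarly q_D = 27.25 − 0.25q_B.
Plugging q_D into B's best response: q_B = 26.5 − 0.25(27.25 − 0.25q_B) ⇒ 0.9375q_B = 19.6875, so q_B = 21.
Then q_D = 27.25 − 0.25·21 = 22.
P_B = 112 − 2·21 − 22 = 48.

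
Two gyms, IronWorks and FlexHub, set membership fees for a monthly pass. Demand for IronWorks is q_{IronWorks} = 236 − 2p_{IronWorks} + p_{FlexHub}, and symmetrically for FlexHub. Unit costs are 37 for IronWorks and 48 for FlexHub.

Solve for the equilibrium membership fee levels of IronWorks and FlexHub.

IronWorks's profit: π = (p_{IronWorks} − 37)(236 − 2p_{IronWorks} + p_{FlexHub}).
∂π/∂p_{IronWorks} = 310 − 4p_{IronWorks} + p_{FlexHub} = 0 ⇒ p_{IronWorks} = 77.5 + 0.25p_{FlexHub}.
Similarly p_{FlexHub} = 83 + 0.25p_{IronWorks}.
Solving the two reaction functions simultaneously: (1 − (0.25)(0.25))p_{IronWorks} = 77.5 + 0.25·83, so 0.9375p_{IronWorks} = 98.25 and p_{IronWorks} = 104.8.
Then p_{FlexHub} = 83 + 0.25·104.8 = 109.2.

104.8, 109.2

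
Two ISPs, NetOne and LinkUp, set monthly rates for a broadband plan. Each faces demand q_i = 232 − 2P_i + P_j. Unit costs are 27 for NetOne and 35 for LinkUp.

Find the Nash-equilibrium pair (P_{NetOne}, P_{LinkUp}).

NetOne's profit: π = (P_{NetOne} − 27)(232 − 2P_{NetOne} + P_{LinkUp}).
∂π/∂P_{NetOne} = 286 − 4P_{NetOne} + P_{LinkUp} = 0 ⇒ P_{NetOne} = 71.5 + 0.25P_{LinkUp}.
Similarly P_{LinkUp} = 75.5 + 0.25P_{NetOne}.
Substituting the second reaction function into the first: P_{NetOne} = 71.5 + 0.25(75.5 + 0.25P_{NetOne}), which gives 0.9375P_{NetOne} = 90.375 ⇒ P_{NetOne} = 96.4.
Then P_{LinkUp} = 75.5 + 0.25·96.4 = 99.6.

96.4, 99.6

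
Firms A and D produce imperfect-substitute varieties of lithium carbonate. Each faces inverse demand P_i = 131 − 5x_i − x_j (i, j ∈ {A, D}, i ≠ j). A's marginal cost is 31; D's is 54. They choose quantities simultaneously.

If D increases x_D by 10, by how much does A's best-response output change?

Firm A's profit: π = x_A(131 − 5x_A − x_D) − 31x_A.
∂π/∂x_A = 100 − 10x_A − x_D = 0 ⇒ x_A = 10 − 0.1x_D.
The reaction-function slope is −0.1, so a 10-unit rise in x_D moves x_A by −0.1 × 10 = −1. A's best response falls — the actions are strategic substitutes.

-1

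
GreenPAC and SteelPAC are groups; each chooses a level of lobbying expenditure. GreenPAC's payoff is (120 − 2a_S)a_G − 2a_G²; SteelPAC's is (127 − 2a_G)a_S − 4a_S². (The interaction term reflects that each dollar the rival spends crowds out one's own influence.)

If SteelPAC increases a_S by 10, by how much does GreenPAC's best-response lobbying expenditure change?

Expanding GreenPAC's payoff: 120a_G − 2a_Sa_G − 2a_G².
∂π/∂a_G = 120 − 2a_S − 4a_G = 0, so a_G = 30 − 0.5a_S.
The reaction-function slope is −0.5, so a 10-unit rise in a_S moves a_G by −0.5 × 10 = −5. GreenPAC's best response falls — the actions are strategic substitutes.

-5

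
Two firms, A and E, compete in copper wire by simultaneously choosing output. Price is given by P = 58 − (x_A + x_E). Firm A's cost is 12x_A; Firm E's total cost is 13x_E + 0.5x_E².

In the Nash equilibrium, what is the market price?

30.6

Firm A's profit: π = x_A(58 − (x_A + x_E)) − 12x_A.
∂π/∂x_A = 46 − 2x_A − x_E = 0, so x_A = 23 − 0.5x_E.
For E: ∂π/∂x_E = 45 − 3x_E − x_A = 0 ⇒ x_E = 15 − (1/3)x_A.
Substituting the second reaction function into the first: x_A = 23 − 0.5(15 − (1/3)x_A), which gives (5/6)x_A = 15.5 ⇒ x_A = 18.6.
Then x_E = 15 − (1/3)·18.6 = 8.8.
Equilibrium price: P = 58 − 27.4 = 30.6.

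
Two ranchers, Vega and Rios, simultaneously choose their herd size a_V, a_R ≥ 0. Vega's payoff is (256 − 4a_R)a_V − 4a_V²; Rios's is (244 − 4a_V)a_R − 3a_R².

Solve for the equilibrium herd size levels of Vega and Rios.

Expanding Vega's payoff: 256a_V − 4a_Ra_V − 4a_V².
∂π/∂a_V = 256 − 4a_R − 8a_V = 0, so a_V = 32 − 0.5a_R.
Likewise for Rios: a_R = 122/3 − (2/3)a_V.
Substituting the second reaction function into the first: a_V = 32 − 0.5(122/3 − (2/3)a_V), which gives (2/3)a_V = 35/3 ⇒ a_V = 17.5.
Then a_R = 122/3 − (2/3)·17.5 = 29.

17.5, 29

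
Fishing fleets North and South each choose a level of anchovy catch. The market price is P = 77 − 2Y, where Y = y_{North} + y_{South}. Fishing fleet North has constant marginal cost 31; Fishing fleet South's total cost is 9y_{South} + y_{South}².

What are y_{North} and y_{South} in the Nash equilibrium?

Fishing fleet North's profit: π = y_{North}(77 − 2(y_{North} + y_{South})) − 31y_{North}.
∂π/∂y_{North} = 46 − 4y_{North} − 2y_{South} = 0, so y_{North} = 11.5 − 0.5y_{South}.
For South: ∂π/∂y_{South} = 68 − 6y_{South} − 2y_{North} = 0 ⇒ y_{South} = 34/3 − (1/3)y_{North}.
Solving the two reaction functions simultaneously: (1 − (−0.5)(−1/3))y_{North} = 11.5 − 0.5·(34/3), so (5/6)y_{North} = 35/6 and y_{North} = 7.
Then y_{South} = 34/3 − (1/3)·7 = 9.

7, 9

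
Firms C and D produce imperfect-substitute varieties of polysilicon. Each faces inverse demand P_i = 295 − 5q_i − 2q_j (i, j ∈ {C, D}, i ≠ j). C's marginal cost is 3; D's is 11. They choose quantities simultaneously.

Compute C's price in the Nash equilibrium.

Firm C's profit: π = q_C(295 − 5q_C − 2q_D) − 3q_C.
∂π/∂q_C = 292 − 10q_C − 2q_D = 0 ⇒ q_C = 29.2 − 0.2q_D.
Similarly q_D = 28.4 − 0.2q_C.
Plugging q_D into C's best response: q_C = 29.2 − 0.2(28.4 − 0.2q_C) ⇒ 0.96q_C = 23.52, so q_C = 24.5.
Then q_D = 28.4 − 0.2·24.5 = 23.5.
P_C = 295 − 5·24.5 − 2·23.5 = 125.5.

125.5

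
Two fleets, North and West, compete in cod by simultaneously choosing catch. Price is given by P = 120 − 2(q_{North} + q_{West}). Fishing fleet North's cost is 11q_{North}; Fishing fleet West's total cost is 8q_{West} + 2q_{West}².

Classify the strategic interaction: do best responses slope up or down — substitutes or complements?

strategic substitutes

Fishing fleet North's profit: π = q_{North}(120 − 2(q_{North} + q_{West})) − 11q_{North}.
∂π/∂q_{North} = 109 − 4q_{North} − 2q_{West} = 0, so q_{North} = 27.25 − 0.5q_{West}.
The best-response slope dq_{North}/dq_{West} = −0.5 < 0: the reaction function is downward-sloping, so the choices are strategic substitutes.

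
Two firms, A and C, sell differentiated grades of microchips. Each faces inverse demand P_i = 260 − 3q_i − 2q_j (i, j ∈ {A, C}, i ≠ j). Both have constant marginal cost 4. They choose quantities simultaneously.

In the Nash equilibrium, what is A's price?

100

Firm A's profit: π = q_A(260 − 3q_A − 2q_C) − 4q_A.
∂π/∂q_A = 256 − 6q_A − 2q_C = 0 ⇒ q_A = 128/3 − (1/3)q_C.
Setting q_A = q_C in the reaction function: q_A = 128/3 − (1/3)q_A, so q_A = (128/3) / (4/3) = 32.
P_A = 260 − 3·32 − 2·32 = 100.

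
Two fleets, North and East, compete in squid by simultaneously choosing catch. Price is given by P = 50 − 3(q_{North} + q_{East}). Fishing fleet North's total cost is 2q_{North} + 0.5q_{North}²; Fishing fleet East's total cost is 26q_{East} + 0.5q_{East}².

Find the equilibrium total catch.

Fishing fleet North's profit: π = q_{North}(50 − 3(q_{North} + q_{East})) − 2q_{North} − 0.5q_{North}².
∂π/∂q_{North} = 48 − 7q_{North} − 3q_{East} = 0, so q_{North} = 48/7 − (3/7)q_{East}.
By the same steps for East: q_{East} = 24/7 − (3/7)q_{North}.
Plugging q_{East} into North's best response: q_{North} = 48/7 − (3/7)(24/7 − (3/7)q_{North}) ⇒ (40/49)q_{North} = 264/49, so q_{North} = 6.6.
Then q_{East} = 24/7 − (3/7)·6.6 = 0.6.
Total catch: 6.6 + 0.6 = 7.2.

7.2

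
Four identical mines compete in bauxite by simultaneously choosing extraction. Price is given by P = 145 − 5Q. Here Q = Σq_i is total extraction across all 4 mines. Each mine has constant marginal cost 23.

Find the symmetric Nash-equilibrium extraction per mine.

4.88

A representative mine's profit is π_i = q_i(145 − 5Q) − 23q_i, with Q = q_i + Σ_{j≠i} q_j.
First-order condition: 122 − 10q_i − 5Σ_{j≠i} q_j = 0.
Imposing symmetry (q_j = q for all j) turns Σ_{j≠i} q_j into 3q, so 122 = 25q and q = 4.88.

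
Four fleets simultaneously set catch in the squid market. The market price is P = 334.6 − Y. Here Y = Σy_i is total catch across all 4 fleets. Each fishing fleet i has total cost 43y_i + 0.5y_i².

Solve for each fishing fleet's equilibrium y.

48.6

A representative fishing fleet's profit is π_i = y_i(334.6 − Y) − 43y_i − 0.5y_i², with Y = y_i + Σ_{j≠i} y_j.
First-order condition: 291.6 − 3y_i − Σ_{j≠i} y_j = 0.
With identical fishing fleets, set every y_j = y: then 291.6 − 3y − 3y = 0, i.e. y = 291.6/6 = 48.6.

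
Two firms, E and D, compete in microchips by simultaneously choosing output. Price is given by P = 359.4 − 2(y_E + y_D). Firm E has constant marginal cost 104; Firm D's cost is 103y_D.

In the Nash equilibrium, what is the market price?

188.8

Firm E's profit: π = y_E(359.4 − 2(y_E + y_D)) − 104y_E.
∂π/∂y_E = 255.4 − 4y_E − 2y_D = 0, so y_E = 63.85 − 0.5y_D.
By the same steps for D: y_D = 64.1 − 0.5y_E.
Substituting the second reaction function into the first: y_E = 63.85 − 0.5(64.1 − 0.5y_E), which gives 0.75y_E = 31.8 ⇒ y_E = 42.4.
Then y_D = 64.1 − 0.5·42.4 = 42.9.
Equilibrium price: P = 359.4 − 2·85.3 = 188.8.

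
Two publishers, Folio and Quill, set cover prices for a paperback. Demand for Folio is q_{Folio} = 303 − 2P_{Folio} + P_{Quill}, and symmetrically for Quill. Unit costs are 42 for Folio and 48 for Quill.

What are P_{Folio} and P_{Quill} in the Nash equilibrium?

129.8, 132.2

Folio's profit: π = (P_{Folio} − 42)(303 − 2P_{Folio} + P_{Quill}).
∂π/∂P_{Folio} = 387 − 4P_{Folio} + P_{Quill} = 0 ⇒ P_{Folio} = 96.75 + 0.25P_{Quill}.
Similarly P_{Quill} = 99.75 + 0.25P_{Folio}.
Plugging P_{Quill} into Folio's best response: P_{Folio} = 96.75 + 0.25(99.75 + 0.25P_{Folio}) ⇒ 0.9375P_{Folio} = 121.6875, so P_{Folio} = 129.8.
Then P_{Quill} = 99.75 + 0.25·129.8 = 132.2.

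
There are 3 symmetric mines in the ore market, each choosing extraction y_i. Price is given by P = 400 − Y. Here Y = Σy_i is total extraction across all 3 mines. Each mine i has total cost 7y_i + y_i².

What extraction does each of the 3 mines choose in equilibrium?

A representative mine's profit is π_i = y_i(400 − Y) − 7y_i − y_i², with Y = y_i + Σ_{j≠i} y_j.
First-order condition: 393 − 4y_i − Σ_{j≠i} y_j = 0.
With identical mines, set every y_j = y: then 393 − 4y − 2y = 0, i.e. y = 393/6 = 65.5.

65.5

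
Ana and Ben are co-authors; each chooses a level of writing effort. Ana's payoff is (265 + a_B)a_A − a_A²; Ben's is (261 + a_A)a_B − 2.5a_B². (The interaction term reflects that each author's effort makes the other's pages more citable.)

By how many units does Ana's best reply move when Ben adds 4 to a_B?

2

Expanding Ana's payoff: 265a_A + a_Ba_A − a_A².
∂π/∂a_A = 265 + a_B − 2a_A = 0, so a_A = 132.5 + 0.5a_B.
The reaction-function slope is 0.5, so a 4-unit rise in a_B moves a_A by 0.5 × 4 = 2. Ana's best response rises — the actions are strategic complements.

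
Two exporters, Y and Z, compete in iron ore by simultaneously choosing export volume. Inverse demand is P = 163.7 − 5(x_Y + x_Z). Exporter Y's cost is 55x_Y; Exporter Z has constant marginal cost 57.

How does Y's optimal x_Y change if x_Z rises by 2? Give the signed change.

-1

Exporter Y's profit: π = x_Y(163.7 − 5(x_Y + x_Z)) − 55x_Y.
∂π/∂x_Y = 108.7 − 10x_Y − 5x_Z = 0, so x_Y = 10.87 − 0.5x_Z.
The reaction-function slope is −0.5, so a 2-unit rise in x_Z moves x_Y by −0.5 × 2 = −1. Y's best response falls — the actions are strategic substitutes.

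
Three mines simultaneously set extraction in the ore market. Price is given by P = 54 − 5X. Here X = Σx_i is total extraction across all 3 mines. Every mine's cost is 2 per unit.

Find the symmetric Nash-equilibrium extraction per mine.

2.6

A representative mine's profit is π_i = x_i(54 − 5X) − 2x_i, with X = x_i + Σ_{j≠i} x_j.
First-order condition: 52 − 10x_i − 5Σ_{j≠i} x_j = 0.
In a symmetric equilibrium every mine chooses the same x, so Σ_{j≠i} x_j = 2x. The condition becomes 52 − 20x = 0, giving x = 52/20 = 2.6.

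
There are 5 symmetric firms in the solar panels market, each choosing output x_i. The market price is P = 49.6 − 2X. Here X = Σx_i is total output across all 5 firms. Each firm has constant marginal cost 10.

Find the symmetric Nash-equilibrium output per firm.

3.3

A representative firm's profit is π_i = x_i(49.6 − 2X) − 10x_i, with X = x_i + Σ_{j≠i} x_j.
First-order condition: 39.6 − 4x_i − 2Σ_{j≠i} x_j = 0.
With identical firms, set every x_j = x: then 39.6 − 4x − 8x = 0, i.e. x = 39.6/12 = 3.3.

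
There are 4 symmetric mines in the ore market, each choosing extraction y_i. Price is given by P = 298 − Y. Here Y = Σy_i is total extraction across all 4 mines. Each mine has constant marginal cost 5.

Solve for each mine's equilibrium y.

58.6

A representative mine's profit is π_i = y_i(298 − Y) − 5y_i, with Y = y_i + Σ_{j≠i} y_j.
First-order condition: 293 − 2y_i − Σ_{j≠i} y_j = 0.
In a symmetric equilibrium every mine chooses the same y, so Σ_{j≠i} y_j = 3y. The condition becomes 293 − 5y = 0, giving y = 293/5 = 58.6.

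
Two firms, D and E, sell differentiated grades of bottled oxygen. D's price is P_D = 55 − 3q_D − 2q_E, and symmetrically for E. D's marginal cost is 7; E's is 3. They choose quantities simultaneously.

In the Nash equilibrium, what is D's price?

Firm D's profit: π = q_D(55 − 3q_D − 2q_E) − 7q_D.
∂π/∂q_D = 48 − 6q_D − 2q_E = 0 ⇒ q_D = 8 − (1/3)q_E.
Similarly q_E = 26/3 − (1/3)q_D.
Substituting the second reaction function into the first: q_D = 8 − (1/3)(26/3 − (1/3)q_D), which gives (8/9)q_D = 46/9 ⇒ q_D = 5.75.
Then q_E = 26/3 − (1/3)·5.75 = 6.75.
P_D = 55 − 3·5.75 − 2·6.75 = 24.25.

24.25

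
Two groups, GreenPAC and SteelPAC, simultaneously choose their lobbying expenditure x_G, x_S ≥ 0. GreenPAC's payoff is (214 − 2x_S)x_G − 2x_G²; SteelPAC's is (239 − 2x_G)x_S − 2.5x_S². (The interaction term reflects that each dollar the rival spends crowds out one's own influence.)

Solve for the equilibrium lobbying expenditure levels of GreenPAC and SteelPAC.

Expanding GreenPAC's payoff: 214x_G − 2x_Sx_G − 2x_G².
∂π/∂x_G = 214 − 2x_S − 4x_G = 0, so x_G = 53.5 − 0.5x_S.
Likewise for SteelPAC: x_S = 47.8 − 0.4x_G.
Plugging x_S into GreenPAC's best response: x_G = 53.5 − 0.5(47.8 − 0.4x_G) ⇒ 0.8x_G = 29.6, so x_G = 37.
Then x_S = 47.8 − 0.4·37 = 33.

37, 33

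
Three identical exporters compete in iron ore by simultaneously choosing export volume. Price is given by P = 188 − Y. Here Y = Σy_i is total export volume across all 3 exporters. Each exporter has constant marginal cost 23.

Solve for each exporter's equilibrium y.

41.25

A representative exporter's profit is π_i = y_i(188 − Y) − 23y_i, with Y = y_i + Σ_{j≠i} y_j.
First-order condition: 165 − 2y_i − Σ_{j≠i} y_j = 0.
Imposing symmetry (y_j = y for all j) turns Σ_{j≠i} y_j into 2y, so 165 = 4y and y = 41.25.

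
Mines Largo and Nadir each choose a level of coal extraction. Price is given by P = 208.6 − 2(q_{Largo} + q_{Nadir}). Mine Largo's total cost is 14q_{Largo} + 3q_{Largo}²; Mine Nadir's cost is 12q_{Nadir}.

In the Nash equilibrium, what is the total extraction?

54.5

Mine Largo's profit: π = q_{Largo}(208.6 − 2(q_{Largo} + q_{Nadir})) − 14q_{Largo} − 3q_{Largo}².
∂π/∂q_{Largo} = 194.6 − 10q_{Largo} − 2q_{Nadir} = 0, so q_{Largo} = 19.46 − 0.2q_{Nadir}.
For Nadir: ∂π/∂q_{Nadir} = 196.6 − 4q_{Nadir} − 2q_{Largo} = 0 ⇒ q_{Nadir} = 49.15 − 0.5q_{Largo}.
Solving the two reaction functions simultaneously: (1 − (−0.2)(−0.5))q_{Largo} = 19.46 − 0.2·49.15, so 0.9q_{Largo} = 9.63 and q_{Largo} = 10.7.
Then q_{Nadir} = 49.15 − 0.5·10.7 = 43.8.
Total extraction: 10.7 + 43.8 = 54.5.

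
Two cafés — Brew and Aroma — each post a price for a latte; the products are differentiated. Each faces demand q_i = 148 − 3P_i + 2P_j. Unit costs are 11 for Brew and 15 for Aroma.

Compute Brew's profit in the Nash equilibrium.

Brew's profit: π = (P_{Brew} − 11)(148 − 3P_{Brew} + 2P_{Aroma}).
∂π/∂P_{Brew} = 181 − 6P_{Brew} + 2P_{Aroma} = 0 ⇒ P_{Brew} = 181/6 + (1/3)P_{Aroma}.
Similarly P_{Aroma} = 193/6 + (1/3)P_{Brew}.
Solving the two reaction functions simultaneously: (1 − (1/3)(1/3))P_{Brew} = 181/6 + (1/3)·(193/6), so (8/9)P_{Brew} = 368/9 and P_{Brew} = 46.
Then P_{Aroma} = 193/6 + (1/3)·46 = 47.5.
q_{Brew} = 148 − 3·46 + 2·47.5 = 105.
Profit = (46 − 11)·105 = 3675.

3675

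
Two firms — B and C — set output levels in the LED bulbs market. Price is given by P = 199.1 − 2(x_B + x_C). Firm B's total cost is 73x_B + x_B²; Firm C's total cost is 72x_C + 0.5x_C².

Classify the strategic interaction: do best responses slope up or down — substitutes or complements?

Firm B's profit: π = x_B(199.1 − 2(x_B + x_C)) − 73x_B − x_B².
∂π/∂x_B = 126.1 − 6x_B − 2x_C = 0, so x_B = 1261/60 − (1/3)x_C.
The best-response slope dx_B/dx_C = −1/3 < 0: the reaction function is downward-sloping, so the choices are strategic substitutes.

strategic substitutes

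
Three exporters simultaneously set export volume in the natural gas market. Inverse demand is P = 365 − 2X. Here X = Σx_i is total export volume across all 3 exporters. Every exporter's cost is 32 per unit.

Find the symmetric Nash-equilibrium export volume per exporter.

A representative exporter's profit is π_i = x_i(365 − 2X) − 32x_i, with X = x_i + Σ_{j≠i} x_j.
First-order condition: 333 − 4x_i − 2Σ_{j≠i} x_j = 0.
With identical exporters, set every x_j = x: then 333 − 4x − 4x = 0, i.e. x = 333/8 = 41.625.

41.625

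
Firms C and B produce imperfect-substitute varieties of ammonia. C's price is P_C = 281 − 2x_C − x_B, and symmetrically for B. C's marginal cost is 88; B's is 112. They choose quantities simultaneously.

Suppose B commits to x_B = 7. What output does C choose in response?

46.5

Firm C's profit: π = x_C(281 − 2x_C − x_B) − 88x_C.
∂π/∂x_C = 193 − 4x_C − x_B = 0 ⇒ x_C = 48.25 − 0.25x_B.
At x_B = 7: x_C = 48.25 − 0.25·7 = 46.5.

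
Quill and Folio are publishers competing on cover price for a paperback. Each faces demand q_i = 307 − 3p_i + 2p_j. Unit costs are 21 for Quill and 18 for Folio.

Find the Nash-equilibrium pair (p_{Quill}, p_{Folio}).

91.9375, 90.8125

Quill's profit: π = (p_{Quill} − 21)(307 − 3p_{Quill} + 2p_{Folio}).
∂π/∂p_{Quill} = 370 − 6p_{Quill} + 2p_{Folio} = 0 ⇒ p_{Quill} = 185/3 + (1/3)p_{Folio}.
Similarly p_{Folio} = 361/6 + (1/3)p_{Quill}.
Substituting the second reaction function into the first: p_{Quill} = 185/3 + (1/3)(361/6 + (1/3)p_{Quill}), which gives (8/9)p_{Quill} = 1471/18 ⇒ p_{Quill} = 91.9375.
Then p_{Folio} = 361/6 + (1/3)·91.9375 = 90.8125.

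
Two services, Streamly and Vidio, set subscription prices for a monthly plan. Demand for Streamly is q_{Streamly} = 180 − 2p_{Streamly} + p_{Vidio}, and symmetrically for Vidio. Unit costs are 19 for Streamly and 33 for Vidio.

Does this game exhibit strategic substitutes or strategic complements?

Streamly's profit: π = (p_{Streamly} − 19)(180 − 2p_{Streamly} + p_{Vidio}).
∂π/∂p_{Streamly} = 218 − 4p_{Streamly} + p_{Vidio} = 0 ⇒ p_{Streamly} = 54.5 + 0.25p_{Vidio}.
The best-response slope dp_{Streamly}/dp_{Vidio} = 0.25 > 0: the reaction function is upward-sloping, so the choices are strategic complements.

strategic complements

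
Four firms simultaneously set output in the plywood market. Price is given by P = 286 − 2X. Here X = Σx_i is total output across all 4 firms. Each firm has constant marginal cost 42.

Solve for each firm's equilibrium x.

24.4

A representative firm's profit is π_i = x_i(286 − 2X) − 42x_i, with X = x_i + Σ_{j≠i} x_j.
First-order condition: 244 − 4x_i − 2Σ_{j≠i} x_j = 0.
Imposing symmetry (x_j = x for all j) turns Σ_{j≠i} x_j into 3x, so 244 = 10x and x = 24.4.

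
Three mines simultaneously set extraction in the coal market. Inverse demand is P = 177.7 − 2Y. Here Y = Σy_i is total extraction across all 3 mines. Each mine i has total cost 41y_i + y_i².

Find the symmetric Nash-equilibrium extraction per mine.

A representative mine's profit is π_i = y_i(177.7 − 2Y) − 41y_i − y_i², with Y = y_i + Σ_{j≠i} y_j.
First-order condition: 136.7 − 6y_i − 2Σ_{j≠i} y_j = 0.
In a symmetric equilibrium every mine chooses the same y, so Σ_{j≠i} y_j = 2y. The condition becomes 136.7 − 10y = 0, giving y = 136.7/10 = 13.67.

13.67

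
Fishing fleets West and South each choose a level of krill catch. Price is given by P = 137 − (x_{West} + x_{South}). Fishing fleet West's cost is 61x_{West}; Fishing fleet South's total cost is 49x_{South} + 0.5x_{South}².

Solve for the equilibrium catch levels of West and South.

Fishing fleet West's profit: π = x_{West}(137 − (x_{West} + x_{South})) − 61x_{West}.
∂π/∂x_{West} = 76 − 2x_{West} − x_{South} = 0, so x_{West} = 38 − 0.5x_{South}.
For South: ∂π/∂x_{South} = 88 − 3x_{South} − x_{West} = 0 ⇒ x_{South} = 88/3 − (1/3)x_{West}.
Solving the two reaction functions simultaneously: (1 − (−0.5)(−1/3))x_{West} = 38 − 0.5·(88/3), so (5/6)x_{West} = 70/3 and x_{West} = 28.
Then x_{South} = 88/3 − (1/3)·28 = 20.

28, 20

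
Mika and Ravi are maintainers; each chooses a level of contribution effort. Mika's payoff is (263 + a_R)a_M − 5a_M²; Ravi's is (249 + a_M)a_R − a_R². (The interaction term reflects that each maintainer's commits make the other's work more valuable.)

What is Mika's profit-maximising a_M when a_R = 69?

33.2

Expanding Mika's payoff: 263a_M + a_Ra_M − 5a_M².
∂π/∂a_M = 263 + a_R − 10a_M = 0, so a_M = 26.3 + 0.1a_R.
At a_R = 69: a_M = 26.3 + 0.1·69 = 33.2.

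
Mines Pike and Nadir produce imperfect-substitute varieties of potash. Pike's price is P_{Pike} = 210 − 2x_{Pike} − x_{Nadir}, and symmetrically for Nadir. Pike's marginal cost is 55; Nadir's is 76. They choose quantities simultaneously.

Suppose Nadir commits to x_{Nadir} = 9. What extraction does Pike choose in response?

36.5

Mine Pike's profit: π = x_{Pike}(210 − 2x_{Pike} − x_{Nadir}) − 55x_{Pike}.
∂π/∂x_{Pike} = 155 − 4x_{Pike} − x_{Nadir} = 0 ⇒ x_{Pike} = 38.75 − 0.25x_{Nadir}.
At x_{Nadir} = 9: x_{Pike} = 38.75 − 0.25·9 = 36.5.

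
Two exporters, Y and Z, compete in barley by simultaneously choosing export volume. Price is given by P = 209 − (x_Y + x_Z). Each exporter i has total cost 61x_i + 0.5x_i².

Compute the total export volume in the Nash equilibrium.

Exporter Y's profit: π = x_Y(209 − (x_Y + x_Z)) − 61x_Y − 0.5x_Y².
∂π/∂x_Y = 148 − 3x_Y − x_Z = 0, so x_Y = 148/3 − (1/3)x_Z.
Setting x_Y = x_Z in the reaction function: x_Y = 148/3 − (1/3)x_Y, so x_Y = (148/3) / (4/3) = 37.
Total export volume: 37 + 37 = 74.

74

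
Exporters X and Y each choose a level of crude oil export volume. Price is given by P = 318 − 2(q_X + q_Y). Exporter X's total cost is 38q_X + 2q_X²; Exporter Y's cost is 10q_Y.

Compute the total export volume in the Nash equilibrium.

Exporter X's profit: π = q_X(318 − 2(q_X + q_Y)) − 38q_X − 2q_X².
∂π/∂q_X = 280 − 8q_X − 2q_Y = 0, so q_X = 35 − 0.25q_Y.
For Y: ∂π/∂q_Y = 308 − 4q_Y − 2q_X = 0 ⇒ q_Y = 77 − 0.5q_X.
Solving the two reaction functions simultaneously: (1 − (−0.25)(−0.5))q_X = 35 − 0.25·77, so 0.875q_X = 15.75 and q_X = 18.
Then q_Y = 77 − 0.5·18 = 68.
Total export volume: 18 + 68 = 86.

86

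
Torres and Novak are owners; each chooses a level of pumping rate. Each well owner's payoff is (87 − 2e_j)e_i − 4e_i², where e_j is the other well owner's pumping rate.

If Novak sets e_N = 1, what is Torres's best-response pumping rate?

10.625

Torres's payoff is (87 − 2e_N)e_T − 4e_T².
∂π/∂e_T = 87 − 2e_N − 8e_T = 0, so e_T = 10.875 − 0.25e_N.
At e_N = 1: e_T = 10.875 − 0.25·1 = 10.625.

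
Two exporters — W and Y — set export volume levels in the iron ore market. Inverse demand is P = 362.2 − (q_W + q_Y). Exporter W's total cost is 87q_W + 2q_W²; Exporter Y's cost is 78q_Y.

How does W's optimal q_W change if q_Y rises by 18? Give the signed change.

Exporter W's profit: π = q_W(362.2 − (q_W + q_Y)) − 87q_W − 2q_W².
∂π/∂q_W = 275.2 − 6q_W − q_Y = 0, so q_W = 688/15 − (1/6)q_Y.
The reaction-function slope is −1/6, so an 18-unit rise in q_Y moves q_W by −1/6 × 18 = −3. W's best response falls — the actions are strategic substitutes.

-3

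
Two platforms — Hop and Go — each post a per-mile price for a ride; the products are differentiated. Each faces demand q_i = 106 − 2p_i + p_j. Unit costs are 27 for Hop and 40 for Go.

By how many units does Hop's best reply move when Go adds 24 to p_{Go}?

Hop's profit: π = (p_{Hop} − 27)(106 − 2p_{Hop} + p_{Go}).
∂π/∂p_{Hop} = 160 − 4p_{Hop} + p_{Go} = 0 ⇒ p_{Hop} = 40 + 0.25p_{Go}.
The reaction-function slope is 0.25, so a 24-unit rise in p_{Go} moves p_{Hop} by 0.25 × 24 = 6. Hop's best response rises — the actions are strategic complements.

6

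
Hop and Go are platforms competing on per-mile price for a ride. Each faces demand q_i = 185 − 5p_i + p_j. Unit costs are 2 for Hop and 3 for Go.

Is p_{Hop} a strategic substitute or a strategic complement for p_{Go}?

Hop's profit: π = (p_{Hop} − 2)(185 − 5p_{Hop} + p_{Go}).
∂π/∂p_{Hop} = 195 − 10p_{Hop} + p_{Go} = 0 ⇒ p_{Hop} = 19.5 + 0.1p_{Go}.
The best-response slope dp_{Hop}/dp_{Go} = 0.1 > 0: the reaction function is upward-sloping, so the choices are strategic complements.

strategic complements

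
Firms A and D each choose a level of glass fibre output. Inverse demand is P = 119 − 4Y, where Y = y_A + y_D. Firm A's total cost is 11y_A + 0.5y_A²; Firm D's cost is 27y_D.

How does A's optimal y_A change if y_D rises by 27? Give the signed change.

-12

Firm A's profit: π = y_A(119 − 4(y_A + y_D)) − 11y_A − 0.5y_A².
∂π/∂y_A = 108 − 9y_A − 4y_D = 0, so y_A = 12 − (4/9)y_D.
The reaction-function slope is −4/9, so a 27-unit rise in y_D moves y_A by −4/9 × 27 = −12. A's best response falls — the actions are strategic substitutes.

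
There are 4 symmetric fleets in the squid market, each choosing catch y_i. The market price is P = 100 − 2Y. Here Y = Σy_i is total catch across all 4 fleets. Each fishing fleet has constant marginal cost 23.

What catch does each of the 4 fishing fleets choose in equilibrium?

7.7

A representative fishing fleet's profit is π_i = y_i(100 − 2Y) − 23y_i, with Y = y_i + Σ_{j≠i} y_j.
First-order condition: 77 − 4y_i − 2Σ_{j≠i} y_j = 0.
Imposing symmetry (y_j = y for all j) turns Σ_{j≠i} y_j into 3y, so 77 = 10y and y = 7.7.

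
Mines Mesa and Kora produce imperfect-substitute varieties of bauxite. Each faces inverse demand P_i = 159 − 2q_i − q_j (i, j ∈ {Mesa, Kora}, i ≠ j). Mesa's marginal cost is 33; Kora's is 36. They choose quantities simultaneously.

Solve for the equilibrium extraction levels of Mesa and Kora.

Mine Mesa's profit: π = q_{Mesa}(159 − 2q_{Mesa} − q_{Kora}) − 33q_{Mesa}.
∂π/∂q_{Mesa} = 126 − 4q_{Mesa} − q_{Kora} = 0 ⇒ q_{Mesa} = 31.5 − 0.25q_{Kora}.
Similarly q_{Kora} = 30.75 − 0.25q_{Mesa}.
Substituting the second reaction function into the first: q_{Mesa} = 31.5 − 0.25(30.75 − 0.25q_{Mesa}), which gives 0.9375q_{Mesa} = 23.8125 ⇒ q_{Mesa} = 25.4.
Then q_{Kora} = 30.75 − 0.25·25.4 = 24.4.

25.4, 24.4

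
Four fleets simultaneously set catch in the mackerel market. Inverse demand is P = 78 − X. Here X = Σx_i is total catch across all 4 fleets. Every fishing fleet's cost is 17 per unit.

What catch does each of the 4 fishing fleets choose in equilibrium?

12.2

A representative fishing fleet's profit is π_i = x_i(78 − X) − 17x_i, with X = x_i + Σ_{j≠i} x_j.
First-order condition: 61 − 2x_i − Σ_{j≠i} x_j = 0.
With identical fishing fleets, set every x_j = x: then 61 − 2x − 3x = 0, i.e. x = 61/5 = 12.2.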